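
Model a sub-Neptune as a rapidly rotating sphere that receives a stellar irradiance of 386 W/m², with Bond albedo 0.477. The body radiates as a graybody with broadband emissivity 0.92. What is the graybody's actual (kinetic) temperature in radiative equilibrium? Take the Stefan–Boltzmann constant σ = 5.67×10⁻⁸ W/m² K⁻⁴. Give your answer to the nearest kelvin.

176 K

Absorbed flux (global mean): S(1−α)/4 = 386.0·0.523/4 = 50.47 W/m².
Equating to εσT⁴ with ε = 0.92: T = (50.47/0.92σ)^(1/4) = 176.4 K.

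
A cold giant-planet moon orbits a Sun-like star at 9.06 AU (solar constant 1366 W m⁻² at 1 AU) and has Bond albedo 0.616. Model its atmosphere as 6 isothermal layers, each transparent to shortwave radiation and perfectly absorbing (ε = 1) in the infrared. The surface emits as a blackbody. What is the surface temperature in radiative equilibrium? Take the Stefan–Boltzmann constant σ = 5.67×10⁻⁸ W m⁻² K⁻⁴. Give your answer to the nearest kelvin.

By the inverse-square law, S = 1366/9.06² = 16.64 W m⁻².
OLR = S(1−α)/4 = 1.598 W m⁻²; the top layer radiates at T_e = 72.86 K.
For an N-layer opaque stack, T_s⁴ = (N+1)T_e⁴, hence T_s = (7)^(1/4)×72.86 K = 118.5 K.

119 K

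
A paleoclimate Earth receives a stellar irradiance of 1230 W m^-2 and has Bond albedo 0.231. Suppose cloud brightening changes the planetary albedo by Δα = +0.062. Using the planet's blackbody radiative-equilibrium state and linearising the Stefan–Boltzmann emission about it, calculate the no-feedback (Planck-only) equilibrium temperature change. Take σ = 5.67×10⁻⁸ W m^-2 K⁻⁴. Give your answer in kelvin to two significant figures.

-5.1 kelvin

The baseline emission temperature is T_e = 254.1 K.
ΔF = −(S/4)Δα = −(1230/4)×(+0.062) = -19.07 W m^-2.
The Planck feedback parameter is 4σT_e³ = 3.722 W m^-2/K.
ΔT₀ = ΔF/λ_P = -19.07/3.722 = -5.12 K.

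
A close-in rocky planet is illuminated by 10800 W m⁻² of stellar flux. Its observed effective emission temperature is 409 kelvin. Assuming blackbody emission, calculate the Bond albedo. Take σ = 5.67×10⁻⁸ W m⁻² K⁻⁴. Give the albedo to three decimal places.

From σT⁴ = S(1−α)/4 we invert for α: 1−α = 4σT⁴/S.
4σT⁴ = 4·5.67×10⁻⁸·(409)⁴ = 6347 W m⁻².
1−α = 6347/10800 = 0.5876, so α = 0.4124.

0.412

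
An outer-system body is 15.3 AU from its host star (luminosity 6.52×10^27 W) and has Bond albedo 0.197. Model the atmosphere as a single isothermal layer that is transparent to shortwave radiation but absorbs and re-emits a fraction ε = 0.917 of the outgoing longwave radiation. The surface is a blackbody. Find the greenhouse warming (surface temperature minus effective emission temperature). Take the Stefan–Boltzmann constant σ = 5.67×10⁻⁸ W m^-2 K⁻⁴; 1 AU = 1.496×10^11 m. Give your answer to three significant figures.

22.7 kelvin

Orbital distance: d = 15.3 AU = 2.289×10^12 m.
Spreading L over a sphere of radius d: S = 6.52×10^27/(4π·2.29×10^12²) = 99.04 W m^-2.
At the top of the atmosphere, σT_e⁴ = S(1−α)/4 = 19.88 W m^-2, giving T_e = 136.8 K.
The surface balance (absorbed SW + ε·downward IR = σT_s⁴) with T_a⁴ = T_s⁴/2 reduces to T_s = T_e·[2/(2−ε)]^¼ = 159.5 K.
The atmosphere warms the surface by 22.68 K.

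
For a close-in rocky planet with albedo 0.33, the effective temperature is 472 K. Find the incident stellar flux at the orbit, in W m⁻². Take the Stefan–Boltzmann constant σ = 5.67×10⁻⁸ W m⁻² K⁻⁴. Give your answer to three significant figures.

Invert the energy balance for S: S = 4σT⁴/(1−α).
The emitted flux is σT⁴ = 2814 W m⁻².
S = 4·2814/0.67 = 16800 W m⁻².

16800 W m⁻²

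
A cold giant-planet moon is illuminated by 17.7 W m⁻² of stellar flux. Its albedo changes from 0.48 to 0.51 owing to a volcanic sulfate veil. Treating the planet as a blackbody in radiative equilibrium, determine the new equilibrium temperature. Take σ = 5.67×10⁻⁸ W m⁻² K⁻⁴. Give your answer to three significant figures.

78.6 K

With the new albedo, S(1−α₂)/4 = 2.168 W m⁻², so T₂ = 78.64 K.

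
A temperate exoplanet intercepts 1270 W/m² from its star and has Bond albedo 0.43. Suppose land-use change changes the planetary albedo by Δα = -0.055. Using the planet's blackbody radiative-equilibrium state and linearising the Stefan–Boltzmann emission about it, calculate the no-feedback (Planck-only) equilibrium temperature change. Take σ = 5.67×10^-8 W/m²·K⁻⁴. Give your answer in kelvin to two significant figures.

Unperturbed T_e = [1270·(1−0.43)/(4σ)]^¼ = 237.7 K.
TOA radiative forcing: ΔF = −S·Δα/4 = −1270·(-0.055)/4 = 17.46 W/m².
Planck response: λ_P = 4σT_e³ = 4·5.67×10⁻⁸·(237.7)³ = 3.046 W/m²/K.
So ΔT₀ = 17.46/3.046 = 5.73 K.

5.7 kelvin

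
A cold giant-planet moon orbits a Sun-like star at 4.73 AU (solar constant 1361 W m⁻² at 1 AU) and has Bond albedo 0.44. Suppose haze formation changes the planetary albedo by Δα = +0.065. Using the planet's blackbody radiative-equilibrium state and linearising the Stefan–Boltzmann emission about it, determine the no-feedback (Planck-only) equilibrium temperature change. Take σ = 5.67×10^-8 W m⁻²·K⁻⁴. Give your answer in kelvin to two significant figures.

-3.2 K

By the inverse-square law, S = 1361/4.73² = 60.83 W m⁻².
Reference equilibrium: T_e = [S(1−α)/(4σ)]^(1/4) = 110.7 K.
ΔF = −(S/4)Δα = −(60.83/4)×(+0.065) = -0.9885 W m⁻².
Planck response: λ_P = 4σT_e³ = 4·5.67×10⁻⁸·(110.7)³ = 0.3077 W m⁻²/K.
Hence the no-feedback warming is ΔF/(4σT_e³) = -3.21 K.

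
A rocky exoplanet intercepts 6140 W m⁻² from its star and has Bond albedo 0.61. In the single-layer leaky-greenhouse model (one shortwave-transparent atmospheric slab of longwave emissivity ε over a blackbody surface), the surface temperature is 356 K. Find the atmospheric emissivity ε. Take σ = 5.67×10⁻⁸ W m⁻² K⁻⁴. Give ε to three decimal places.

First, T_e = [6140·(1−0.61)/(4σ)]^(1/4) = 320.6 K.
Inverting T_s⁴ = 2T_e⁴/(2−ε): (T_e/T_s)⁴ = 0.6573, so ε = 2(1 − 0.6573) = 0.6853.

0.685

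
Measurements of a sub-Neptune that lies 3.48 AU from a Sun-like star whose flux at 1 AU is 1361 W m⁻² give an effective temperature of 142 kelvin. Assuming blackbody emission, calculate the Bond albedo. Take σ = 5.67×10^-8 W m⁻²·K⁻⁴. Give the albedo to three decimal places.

0.179

Flux at the orbit: S = 1361/(3.48)² = 112.4 W m⁻².
From σT⁴ = S(1−α)/4 we invert for α: 1−α = 4σT⁴/S.
4σT⁴ = 4·5.67×10⁻⁸·(142)⁴ = 92.21 W m⁻².
Hence α = 1 − 92.21/112.4 = 0.1795.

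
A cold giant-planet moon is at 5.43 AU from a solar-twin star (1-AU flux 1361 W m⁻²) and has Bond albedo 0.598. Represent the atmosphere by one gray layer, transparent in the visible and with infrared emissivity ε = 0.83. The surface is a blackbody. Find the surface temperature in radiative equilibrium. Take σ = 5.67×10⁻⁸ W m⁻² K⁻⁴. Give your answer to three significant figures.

Irradiance scales as 1/d², so S = 1361 W m⁻² × (1/5.43)² = 46.16 W m⁻².
Effective emission temperature (TOA balance): σT_e⁴ = S(1−α)/4 = 4.639 W m⁻² → T_e = 95.11 K.
The surface balance (absorbed SW + ε·downward IR = σT_s⁴) with T_a⁴ = T_s⁴/2 reduces to T_s = T_e·[2/(2−ε)]^¼ = 108.7 K.

109 K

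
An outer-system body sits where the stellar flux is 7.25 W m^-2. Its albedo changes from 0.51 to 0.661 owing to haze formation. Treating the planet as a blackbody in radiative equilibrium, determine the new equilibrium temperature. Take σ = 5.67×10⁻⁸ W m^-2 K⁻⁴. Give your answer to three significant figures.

With the new albedo, S(1−α₂)/4 = 0.6144 W m^-2, so T₂ = 57.38 K.

57.4 kelvin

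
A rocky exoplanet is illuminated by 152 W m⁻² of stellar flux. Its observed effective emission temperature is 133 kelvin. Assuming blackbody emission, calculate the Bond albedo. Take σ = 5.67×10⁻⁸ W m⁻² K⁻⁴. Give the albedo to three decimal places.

Energy balance: S(1−α)/4 = σT⁴, so 1−α = 4σT⁴/S.
σT⁴ = 17.74 W m⁻², so 4σT⁴ = 70.97 W m⁻².
Hence α = 1 − 70.97/152.0 = 0.5331.

0.533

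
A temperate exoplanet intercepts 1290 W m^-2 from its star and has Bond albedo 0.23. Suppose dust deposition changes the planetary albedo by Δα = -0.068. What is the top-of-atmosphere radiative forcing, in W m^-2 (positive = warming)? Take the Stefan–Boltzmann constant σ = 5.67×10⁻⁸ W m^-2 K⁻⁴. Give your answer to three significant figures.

The change in absorbed flux is Δ[S(1−α)/4] = −SΔα/4 = 21.93 W m^-2.

21.9 W m^-2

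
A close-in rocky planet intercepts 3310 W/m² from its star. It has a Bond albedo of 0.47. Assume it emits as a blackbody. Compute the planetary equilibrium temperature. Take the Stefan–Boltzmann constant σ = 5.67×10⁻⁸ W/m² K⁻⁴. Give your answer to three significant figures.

297 kelvin

The planet absorbs (1−α)S over its disc πR² and re-emits over 4πR², so the mean absorbed flux is (1−0.47)·3310/4 = 438.6 W/m².
Balancing against σT⁴: T = (438.6/5.67×10⁻⁸)^(1/4) = 296.6 K.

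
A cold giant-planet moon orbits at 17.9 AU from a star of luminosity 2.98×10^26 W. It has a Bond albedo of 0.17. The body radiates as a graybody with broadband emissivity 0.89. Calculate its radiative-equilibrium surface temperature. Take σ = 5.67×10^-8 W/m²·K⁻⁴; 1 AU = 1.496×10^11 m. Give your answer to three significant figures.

60.7 kelvin

d = 17.9 × 1.496×10^11 m = 2.678×10^12 m.
Flux at the orbit: S = L/(4πd²) = 2.98×10^26/(4π·(2.68×10^12)²) = 3.307 W/m².
The planet absorbs (1−α)S over its disc πR² and re-emits over 4πR², so the mean absorbed flux is (1−0.17)·3.307/4 = 0.6862 W/m².
Radiative balance εσT⁴ = 0.6862 gives T = [0.6862/(0.89·σ)]^(1/4) = 60.73 K.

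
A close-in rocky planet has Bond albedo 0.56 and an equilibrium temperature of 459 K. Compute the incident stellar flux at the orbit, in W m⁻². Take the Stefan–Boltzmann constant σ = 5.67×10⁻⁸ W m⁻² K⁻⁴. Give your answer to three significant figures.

22900 W m⁻²

Invert the energy balance for S: S = 4σT⁴/(1−α).
The emitted flux is σT⁴ = 2517 W m⁻².
So S = 4×2517/(1−0.56) = 22880 W m⁻².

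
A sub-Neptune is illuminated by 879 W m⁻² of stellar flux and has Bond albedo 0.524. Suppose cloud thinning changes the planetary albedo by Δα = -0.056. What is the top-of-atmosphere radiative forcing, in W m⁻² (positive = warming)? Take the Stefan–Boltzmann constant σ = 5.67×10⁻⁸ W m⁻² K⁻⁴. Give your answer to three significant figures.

12.3 W m⁻²

The change in absorbed flux is Δ[S(1−α)/4] = −SΔα/4 = 12.31 W m⁻².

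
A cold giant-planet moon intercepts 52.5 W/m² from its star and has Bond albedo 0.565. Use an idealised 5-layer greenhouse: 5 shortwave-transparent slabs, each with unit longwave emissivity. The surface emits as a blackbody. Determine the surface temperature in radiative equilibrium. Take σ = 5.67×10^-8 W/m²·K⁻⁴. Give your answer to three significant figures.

OLR = S(1−α)/4 = 5.709 W/m²; the top layer radiates at T_e = 100.2 K.
With N = 5 opaque layers, T_s = (N+1)^(1/4)·T_e = 6^(1/4)·100.2 = 156.8 K.

157 kelvin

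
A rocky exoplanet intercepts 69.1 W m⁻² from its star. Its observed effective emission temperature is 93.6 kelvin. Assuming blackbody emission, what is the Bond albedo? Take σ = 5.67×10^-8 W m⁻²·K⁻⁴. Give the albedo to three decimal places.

0.748

Rearranging the radiative balance, α = 1 − 4σT⁴/S.
4σT⁴ = 4·5.67×10⁻⁸·(93.6)⁴ = 17.41 W m⁻².
Hence α = 1 − 17.41/69.10 = 0.7481.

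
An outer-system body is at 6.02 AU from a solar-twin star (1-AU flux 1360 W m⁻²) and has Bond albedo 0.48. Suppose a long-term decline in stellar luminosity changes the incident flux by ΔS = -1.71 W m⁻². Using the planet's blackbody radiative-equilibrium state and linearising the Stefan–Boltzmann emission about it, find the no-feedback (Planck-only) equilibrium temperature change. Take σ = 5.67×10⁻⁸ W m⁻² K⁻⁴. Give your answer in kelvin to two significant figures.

-1.1 K

Irradiance scales as 1/d², so S = 1360 W m⁻² × (1/6.02)² = 37.53 W m⁻².
The baseline emission temperature is T_e = 96.31 K.
Only a fraction (1−α) is absorbed and it's spread over 4πR², so ΔF = (1−α)ΔS/4 = -0.2223 W m⁻².
Linearising σT⁴ gives d(σT⁴)/dT = 4σT_e³ = 0.2026 W m⁻² per K.
ΔT₀ = ΔF/λ_P = -0.2223/0.2026 = -1.10 K.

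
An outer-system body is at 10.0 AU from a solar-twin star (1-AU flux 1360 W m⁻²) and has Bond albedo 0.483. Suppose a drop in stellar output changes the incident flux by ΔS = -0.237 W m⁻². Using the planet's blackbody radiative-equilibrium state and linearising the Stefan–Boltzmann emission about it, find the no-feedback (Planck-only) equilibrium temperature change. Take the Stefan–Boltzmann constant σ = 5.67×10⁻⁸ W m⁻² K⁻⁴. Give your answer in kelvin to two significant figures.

-0.33 K

Irradiance scales as 1/d², so S = 1360 W m⁻² × (1/10.0)² = 13.60 W m⁻².
Unperturbed T_e = [13.60·(1−0.483)/(4σ)]^¼ = 74.62 K.
TOA radiative forcing: ΔF = (1−α)ΔS/4 = 0.517·(-0.237)/4 = -0.03063 W m⁻².
The Planck feedback parameter is 4σT_e³ = 0.09423 W m⁻²/K.
Hence the no-feedback warming is ΔF/(4σT_e³) = -0.325 K.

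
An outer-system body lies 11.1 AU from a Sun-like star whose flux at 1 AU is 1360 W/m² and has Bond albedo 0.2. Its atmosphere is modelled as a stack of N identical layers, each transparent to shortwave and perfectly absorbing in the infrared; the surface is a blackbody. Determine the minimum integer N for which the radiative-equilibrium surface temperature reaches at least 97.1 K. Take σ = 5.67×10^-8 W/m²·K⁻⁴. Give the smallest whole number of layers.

2

Irradiance scales as 1/d², so S = 1360 W/m² × (1/11.1)² = 11.04 W/m².
The effective emission temperature is T_e = [S(1−α)/(4σ)]^¼ = 78.99 K.
T_s = (N+1)^(1/4)·T_e ≥ 97.1 K requires N+1 ≥ (T_s/T_e)⁴ = (97.1/78.99)⁴ = 2.283.
The minimum whole number is N = 2.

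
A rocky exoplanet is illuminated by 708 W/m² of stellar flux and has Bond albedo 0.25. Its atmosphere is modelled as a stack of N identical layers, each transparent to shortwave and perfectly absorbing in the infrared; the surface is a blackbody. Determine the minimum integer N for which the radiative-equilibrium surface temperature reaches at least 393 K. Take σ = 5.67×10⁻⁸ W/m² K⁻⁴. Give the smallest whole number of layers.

10

Top-of-atmosphere balance: σT_e⁴ = S(1−α)/4 = 132.8 W/m² → T_e = 220.0 K.
Need (N+1)T_e⁴ ≥ T_s⁴, i.e. N+1 ≥ (393/220.0)⁴ = 10.189.
So N ≥ 9.189; the smallest integer is N = 10.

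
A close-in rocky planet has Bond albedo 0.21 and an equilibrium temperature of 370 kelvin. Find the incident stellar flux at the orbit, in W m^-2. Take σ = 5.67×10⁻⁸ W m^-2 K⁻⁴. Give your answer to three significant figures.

5380 W m^-2

Invert the energy balance for S: S = 4σT⁴/(1−α).
The emitted flux is σT⁴ = 1063 W m^-2.
So S = 4×1063/(1−0.21) = 5381 W m^-2.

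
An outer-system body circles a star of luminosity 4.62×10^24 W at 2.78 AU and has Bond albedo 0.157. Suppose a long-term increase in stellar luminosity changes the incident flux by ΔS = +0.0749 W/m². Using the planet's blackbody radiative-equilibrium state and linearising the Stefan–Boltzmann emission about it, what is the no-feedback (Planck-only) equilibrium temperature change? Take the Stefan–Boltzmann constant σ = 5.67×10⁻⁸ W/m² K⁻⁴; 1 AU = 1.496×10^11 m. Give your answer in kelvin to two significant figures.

0.47 K

d = 2.78 × 1.496×10^11 m = 4.159×10^11 m.
S = L/(4πd²) = 2.126 W/m².
Reference equilibrium: T_e = [S(1−α)/(4σ)]^(1/4) = 53.02 K.
Only a fraction (1−α) is absorbed and it's spread over 4πR², so ΔF = (1−α)ΔS/4 = 0.01579 W/m².
Planck response: λ_P = 4σT_e³ = 4·5.67×10⁻⁸·(53.02)³ = 0.03380 W/m²/K.
Hence the no-feedback warming is ΔF/(4σT_e³) = 0.467 K.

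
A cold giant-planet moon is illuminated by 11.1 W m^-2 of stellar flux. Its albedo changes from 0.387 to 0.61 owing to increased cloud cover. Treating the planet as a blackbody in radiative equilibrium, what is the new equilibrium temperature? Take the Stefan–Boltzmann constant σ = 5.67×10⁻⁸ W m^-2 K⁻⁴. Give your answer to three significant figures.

66.1 kelvin

New equilibrium: T₂ = [(1−0.61)·11.10/(4σ)]^(1/4) = 66.10 K.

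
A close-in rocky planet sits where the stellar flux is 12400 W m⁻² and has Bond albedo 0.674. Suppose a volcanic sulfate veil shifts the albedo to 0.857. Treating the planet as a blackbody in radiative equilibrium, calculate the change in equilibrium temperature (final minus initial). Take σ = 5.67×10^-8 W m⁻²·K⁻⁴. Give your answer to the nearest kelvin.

Initial: T₁ = [S(1−0.674)/(4σ)]^(1/4) = 365.4 K.
Final:   T₂ = [S(1−0.857)/(4σ)]^(1/4) = 297.4 K.
Change: 297.4 − 365.4 = -68.03 K.

-68 K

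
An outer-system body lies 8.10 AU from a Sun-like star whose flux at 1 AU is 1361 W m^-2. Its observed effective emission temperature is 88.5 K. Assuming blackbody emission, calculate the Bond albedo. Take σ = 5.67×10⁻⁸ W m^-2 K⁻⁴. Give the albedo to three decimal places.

By the inverse-square law, S = 1361/8.10² = 20.74 W m^-2.
From σT⁴ = S(1−α)/4 we invert for α: 1−α = 4σT⁴/S.
4σT⁴ = 4·5.67×10⁻⁸·(88.5)⁴ = 13.91 W m^-2.
1−α = 13.91/20.74 = 0.6707, so α = 0.3293.

0.329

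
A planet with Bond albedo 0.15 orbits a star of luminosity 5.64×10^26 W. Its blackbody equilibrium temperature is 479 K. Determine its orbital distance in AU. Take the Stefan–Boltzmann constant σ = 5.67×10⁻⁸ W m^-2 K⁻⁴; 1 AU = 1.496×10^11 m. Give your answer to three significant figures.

The flux needed for this T is 4σT⁴/(1−0.15) = 14050 W m^-2.
From L = 4πd²S, d = √(5.64×10^26/(4π·14050)) = 5.653×10^10 m = 0.3779 AU.

0.378 AU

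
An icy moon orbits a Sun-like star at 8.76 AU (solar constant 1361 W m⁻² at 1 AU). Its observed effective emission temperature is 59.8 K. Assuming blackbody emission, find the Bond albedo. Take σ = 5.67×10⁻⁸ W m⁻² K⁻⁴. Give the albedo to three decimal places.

0.836

By the inverse-square law, S = 1361/8.76² = 17.74 W m⁻².
Energy balance: S(1−α)/4 = σT⁴, so 1−α = 4σT⁴/S.
4σT⁴ = 4·5.67×10⁻⁸·(59.8)⁴ = 2.900 W m⁻².
Hence α = 1 − 2.900/17.74 = 0.8365.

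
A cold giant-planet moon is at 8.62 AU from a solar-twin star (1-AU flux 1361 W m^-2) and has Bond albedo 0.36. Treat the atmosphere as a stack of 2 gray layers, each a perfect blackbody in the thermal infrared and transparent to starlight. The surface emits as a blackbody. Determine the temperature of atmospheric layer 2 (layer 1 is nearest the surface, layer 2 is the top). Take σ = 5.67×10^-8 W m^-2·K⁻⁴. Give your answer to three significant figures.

Irradiance scales as 1/d², so S = 1361 W m^-2 × (1/8.62)² = 18.32 W m^-2.
Top-of-atmosphere balance: σT_e⁴ = S(1−α)/4 = 2.931 W m^-2 → T_e = 84.79 K.
The net upward flux σT_e⁴ is constant between every pair of levels, so T_k⁴ = (N+1−k)T_e⁴.
With k = 2: T_2 = (2+1−2)^¼·84.79 K = 84.79 K.

84.8 K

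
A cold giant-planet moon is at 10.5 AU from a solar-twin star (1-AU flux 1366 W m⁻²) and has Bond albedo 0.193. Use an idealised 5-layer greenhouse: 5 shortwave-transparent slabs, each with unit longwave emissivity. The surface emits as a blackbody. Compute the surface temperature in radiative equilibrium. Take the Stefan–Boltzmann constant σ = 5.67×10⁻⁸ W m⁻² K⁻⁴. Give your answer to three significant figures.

128 K

Irradiance scales as 1/d², so S = 1366 W m⁻² × (1/10.5)² = 12.39 W m⁻².
The effective emission temperature is T_e = [S(1−α)/(4σ)]^¼ = 81.48 K.
With N = 5 opaque layers, T_s = (N+1)^(1/4)·T_e = 6^(1/4)·81.48 = 127.5 K.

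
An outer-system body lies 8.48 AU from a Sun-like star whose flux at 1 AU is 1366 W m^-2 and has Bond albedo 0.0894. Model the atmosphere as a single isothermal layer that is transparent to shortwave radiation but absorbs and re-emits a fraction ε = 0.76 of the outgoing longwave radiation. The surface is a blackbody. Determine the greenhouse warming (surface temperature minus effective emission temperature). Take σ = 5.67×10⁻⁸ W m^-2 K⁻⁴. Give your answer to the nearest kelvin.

12 kelvin

By the inverse-square law, S = 1366/8.48² = 19.00 W m^-2.
The planet radiates to space at T_e = [S(1−α)/(4σ)]^(1/4) = 93.45 K.
Surface balance with a leaky layer gives σT_s⁴ = σT_e⁴·2/(2−ε), so T_s = T_e·[2/(2−0.76)]^(1/4) = 105.3 K.
The atmosphere warms the surface by 11.86 K.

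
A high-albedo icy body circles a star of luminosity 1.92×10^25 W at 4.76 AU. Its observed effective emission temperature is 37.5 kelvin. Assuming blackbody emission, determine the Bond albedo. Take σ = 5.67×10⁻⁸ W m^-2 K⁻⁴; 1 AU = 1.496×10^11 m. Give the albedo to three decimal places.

0.851

Orbital distance: d = 4.76 AU = 7.121×10^11 m.
Spreading L over a sphere of radius d: S = 1.92×10^25/(4π·7.12×10^11²) = 3.013 W m^-2.
Rearranging the radiative balance, α = 1 − 4σT⁴/S.
4σT⁴ = 4·5.67×10⁻⁸·(37.5)⁴ = 0.4485 W m^-2.
Hence α = 1 − 0.4485/3.013 = 0.8511.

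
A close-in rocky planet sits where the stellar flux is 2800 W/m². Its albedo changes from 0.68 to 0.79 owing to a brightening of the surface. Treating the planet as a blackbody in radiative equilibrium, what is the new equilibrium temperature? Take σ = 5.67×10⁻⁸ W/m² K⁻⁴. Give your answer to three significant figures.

With the new albedo, S(1−α₂)/4 = 147.0 W/m², so T₂ = 225.6 K.

226 K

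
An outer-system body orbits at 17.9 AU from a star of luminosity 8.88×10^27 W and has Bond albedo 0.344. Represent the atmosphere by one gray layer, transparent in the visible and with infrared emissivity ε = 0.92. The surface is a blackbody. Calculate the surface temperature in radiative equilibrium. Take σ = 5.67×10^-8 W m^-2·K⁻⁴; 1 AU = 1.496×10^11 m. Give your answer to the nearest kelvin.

152 K

d = 17.9 × 1.496×10^11 m = 2.678×10^12 m.
S = L/(4πd²) = 98.54 W m^-2.
The planet radiates to space at T_e = [S(1−α)/(4σ)]^(1/4) = 129.9 K.
The surface balance (absorbed SW + ε·downward IR = σT_s⁴) with T_a⁴ = T_s⁴/2 reduces to T_s = T_e·[2/(2−ε)]^¼ = 151.6 K.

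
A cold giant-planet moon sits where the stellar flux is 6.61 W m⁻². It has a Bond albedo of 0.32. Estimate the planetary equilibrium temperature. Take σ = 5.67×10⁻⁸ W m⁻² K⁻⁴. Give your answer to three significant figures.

66.7 kelvin

The planet absorbs (1−α)S over its disc πR² and re-emits over 4πR², so the mean absorbed flux is (1−0.32)·6.610/4 = 1.124 W m⁻².
In equilibrium σT⁴ equals this, so T = 66.72 K.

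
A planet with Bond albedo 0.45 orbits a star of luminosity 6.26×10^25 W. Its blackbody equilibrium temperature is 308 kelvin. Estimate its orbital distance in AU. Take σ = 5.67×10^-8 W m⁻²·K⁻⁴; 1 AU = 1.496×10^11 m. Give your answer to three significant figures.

0.245 AU

Required flux: S = 4σT⁴/(1−α) = 3711 W m⁻².
S = L/(4πd²) → d = √(L/4πS) = √(6.26×10^25/(4π·3711)) = 3.664×10^10 m = 0.2449 AU.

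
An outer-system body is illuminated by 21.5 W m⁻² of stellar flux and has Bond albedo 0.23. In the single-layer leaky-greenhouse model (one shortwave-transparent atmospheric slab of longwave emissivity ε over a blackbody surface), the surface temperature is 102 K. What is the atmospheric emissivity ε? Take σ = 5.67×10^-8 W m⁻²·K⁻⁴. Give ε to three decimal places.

0.651

TOA balance gives T_e = 92.43 K.
Since (2−ε)/2 = (T_e/T_s)⁴ = 0.6744, ε = 0.6513.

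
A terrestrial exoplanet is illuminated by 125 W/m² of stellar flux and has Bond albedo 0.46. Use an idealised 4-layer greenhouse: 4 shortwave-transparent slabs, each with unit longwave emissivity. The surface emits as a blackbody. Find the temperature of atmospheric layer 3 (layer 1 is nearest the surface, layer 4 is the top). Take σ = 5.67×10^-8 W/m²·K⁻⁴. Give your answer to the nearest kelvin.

The effective emission temperature is T_e = [S(1−α)/(4σ)]^¼ = 131.3 K.
The net upward flux σT_e⁴ is constant between every pair of levels, so T_k⁴ = (N+1−k)T_e⁴.
T_3 = (2)^(1/4)·131.3 = 156.2 K.

156 K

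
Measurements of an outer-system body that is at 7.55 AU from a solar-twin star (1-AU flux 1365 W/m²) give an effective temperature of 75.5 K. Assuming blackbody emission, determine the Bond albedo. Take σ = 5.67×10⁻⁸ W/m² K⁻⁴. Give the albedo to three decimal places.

Irradiance scales as 1/d², so S = 1365 W/m² × (1/7.55)² = 23.95 W/m².
Rearranging the radiative balance, α = 1 − 4σT⁴/S.
4σT⁴ = 4·5.67×10⁻⁸·(75.5)⁴ = 7.369 W/m².
Hence α = 1 − 7.369/23.95 = 0.6923.

0.692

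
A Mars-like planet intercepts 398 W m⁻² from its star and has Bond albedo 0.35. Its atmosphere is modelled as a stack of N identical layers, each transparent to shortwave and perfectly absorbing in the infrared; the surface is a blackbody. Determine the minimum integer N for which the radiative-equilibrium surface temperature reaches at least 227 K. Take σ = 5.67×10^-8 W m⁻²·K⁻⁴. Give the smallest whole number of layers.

Top-of-atmosphere balance: σT_e⁴ = S(1−α)/4 = 64.67 W m⁻² → T_e = 183.8 K.
Since T_s⁴ = (N+1)T_e⁴, we need N ≥ (T_s/T_e)⁴ − 1 = 1.328.
So N ≥ 1.328; the smallest integer is N = 2.

2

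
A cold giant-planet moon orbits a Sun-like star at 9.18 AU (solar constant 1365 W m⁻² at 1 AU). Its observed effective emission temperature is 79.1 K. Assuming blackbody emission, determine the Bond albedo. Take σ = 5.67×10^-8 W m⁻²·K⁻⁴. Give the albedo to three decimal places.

Flux at the orbit: S = 1365/(9.18)² = 16.20 W m⁻².
Energy balance: S(1−α)/4 = σT⁴, so 1−α = 4σT⁴/S.
4σT⁴ = 4·5.67×10⁻⁸·(79.1)⁴ = 8.879 W m⁻².
Hence α = 1 − 8.879/16.20 = 0.4518.

0.452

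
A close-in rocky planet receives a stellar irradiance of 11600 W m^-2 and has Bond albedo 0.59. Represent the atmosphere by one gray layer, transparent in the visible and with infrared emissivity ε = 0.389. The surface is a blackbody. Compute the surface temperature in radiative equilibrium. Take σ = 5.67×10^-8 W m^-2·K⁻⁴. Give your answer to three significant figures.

The planet radiates to space at T_e = [S(1−α)/(4σ)]^(1/4) = 380.5 K.
Surface balance with a leaky layer gives σT_s⁴ = σT_e⁴·2/(2−ε), so T_s = T_e·[2/(2−0.389)]^(1/4) = 401.7 K.

402 K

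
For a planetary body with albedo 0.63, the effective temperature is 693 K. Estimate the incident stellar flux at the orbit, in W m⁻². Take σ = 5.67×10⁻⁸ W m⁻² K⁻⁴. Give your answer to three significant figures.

From S(1−α)/4 = σT⁴: S = 4σT⁴/(1−α).
σT⁴ = 5.67×10⁻⁸·(693)⁴ = 13080 W m⁻².
So S = 4×13080/(1−0.63) = 1.414×10^5 W m⁻².

1.41×10^5 W m⁻²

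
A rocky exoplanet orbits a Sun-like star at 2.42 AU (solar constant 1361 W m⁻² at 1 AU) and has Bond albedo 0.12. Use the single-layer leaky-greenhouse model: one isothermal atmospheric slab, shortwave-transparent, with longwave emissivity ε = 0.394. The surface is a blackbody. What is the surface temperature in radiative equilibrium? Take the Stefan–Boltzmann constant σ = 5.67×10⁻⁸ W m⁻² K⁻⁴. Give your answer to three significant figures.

183 K

By the inverse-square law, S = 1361/2.42² = 232.4 W m⁻².
The planet radiates to space at T_e = [S(1−α)/(4σ)]^(1/4) = 173.3 K.
The surface balance (absorbed SW + ε·downward IR = σT_s⁴) with T_a⁴ = T_s⁴/2 reduces to T_s = T_e·[2/(2−ε)]^¼ = 183.1 K.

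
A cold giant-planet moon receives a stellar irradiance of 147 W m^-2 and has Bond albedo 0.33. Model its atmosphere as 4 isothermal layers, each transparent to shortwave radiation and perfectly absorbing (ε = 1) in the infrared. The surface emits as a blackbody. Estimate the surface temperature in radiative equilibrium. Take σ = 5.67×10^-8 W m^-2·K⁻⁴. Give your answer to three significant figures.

The effective emission temperature is T_e = [S(1−α)/(4σ)]^¼ = 144.4 K.
Layer-by-layer balance gives σT_s⁴ = (N+1)σT_e⁴, so T_s = 5^¼·144.4 = 215.9 K.

216 kelvin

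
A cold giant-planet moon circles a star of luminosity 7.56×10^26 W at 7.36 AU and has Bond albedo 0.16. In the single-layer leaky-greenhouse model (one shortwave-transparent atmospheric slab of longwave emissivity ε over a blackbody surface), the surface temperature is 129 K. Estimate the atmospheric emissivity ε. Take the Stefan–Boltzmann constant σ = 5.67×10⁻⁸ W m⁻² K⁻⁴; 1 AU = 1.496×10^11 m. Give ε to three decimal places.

0.673

d = 7.36 × 1.496×10^11 m = 1.101×10^12 m.
S = L/(4πd²) = 49.62 W m⁻².
TOA balance gives T_e = 116.4 K.
Since (2−ε)/2 = (T_e/T_s)⁴ = 0.6637, ε = 0.6726.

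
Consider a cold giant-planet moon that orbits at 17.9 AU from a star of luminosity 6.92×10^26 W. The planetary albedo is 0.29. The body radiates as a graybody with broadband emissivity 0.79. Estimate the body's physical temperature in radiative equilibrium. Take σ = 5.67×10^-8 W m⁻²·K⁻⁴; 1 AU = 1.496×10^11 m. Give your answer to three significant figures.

Orbital distance: d = 17.9 AU = 2.678×10^12 m.
Flux at the orbit: S = L/(4πd²) = 6.92×10^26/(4π·(2.68×10^12)²) = 7.679 W m⁻².
Absorbed flux (global mean): S(1−α)/4 = 7.679·0.71/4 = 1.363 W m⁻².
Radiative balance εσT⁴ = 1.363 gives T = [1.363/(0.79·σ)]^(1/4) = 74.27 K.

74.3 K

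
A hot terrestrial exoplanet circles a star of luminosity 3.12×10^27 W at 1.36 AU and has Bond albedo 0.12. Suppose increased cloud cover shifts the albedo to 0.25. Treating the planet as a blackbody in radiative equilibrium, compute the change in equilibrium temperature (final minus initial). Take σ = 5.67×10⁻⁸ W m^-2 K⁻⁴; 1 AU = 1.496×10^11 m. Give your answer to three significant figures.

-15.3 kelvin

Orbital distance: d = 1.36 AU = 2.035×10^11 m.
S = L/(4πd²) = 5998 W m^-2.
Before: T₁ = [5998·0.88/(4σ)]^(1/4) = 390.6 K.
After:  T₂ = [5998·0.75/(4σ)]^(1/4) = 375.3 K.
ΔT = T₂ − T₁ = -15.30 K.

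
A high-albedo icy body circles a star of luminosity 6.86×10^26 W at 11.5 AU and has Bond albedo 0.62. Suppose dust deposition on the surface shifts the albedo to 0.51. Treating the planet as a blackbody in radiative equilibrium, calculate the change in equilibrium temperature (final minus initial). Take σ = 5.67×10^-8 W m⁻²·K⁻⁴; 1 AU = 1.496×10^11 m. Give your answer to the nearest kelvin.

5 kelvin

Orbital distance: d = 11.5 AU = 1.720×10^12 m.
Flux at the orbit: S = L/(4πd²) = 6.86×10^26/(4π·(1.72×10^12)²) = 18.44 W m⁻².
Before: T₁ = [18.44·0.38/(4σ)]^(1/4) = 74.56 K.
Final:   T₂ = [S(1−0.51)/(4σ)]^(1/4) = 79.45 K.
Change: 79.45 − 74.56 = 4.893 K.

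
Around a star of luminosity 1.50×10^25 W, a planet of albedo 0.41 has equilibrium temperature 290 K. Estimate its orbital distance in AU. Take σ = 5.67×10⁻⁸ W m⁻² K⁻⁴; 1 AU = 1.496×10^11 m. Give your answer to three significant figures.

0.140 AU

Required flux: S = 4σT⁴/(1−α) = 2719 W m⁻².
S = L/(4πd²) → d = √(L/4πS) = √(1.50×10^25/(4π·2719)) = 2.095×10^10 m = 0.1401 AU.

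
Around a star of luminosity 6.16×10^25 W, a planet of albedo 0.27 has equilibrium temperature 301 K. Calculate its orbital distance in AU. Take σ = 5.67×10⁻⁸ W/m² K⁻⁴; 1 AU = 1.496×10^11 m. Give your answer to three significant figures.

Energy balance gives S = 4σT⁴/(1−α) = 2550 W/m².
Then d = [L/(4πS)]^(1/2) = 4.384×10^10 m, i.e. 0.2931 AU.

0.293 AU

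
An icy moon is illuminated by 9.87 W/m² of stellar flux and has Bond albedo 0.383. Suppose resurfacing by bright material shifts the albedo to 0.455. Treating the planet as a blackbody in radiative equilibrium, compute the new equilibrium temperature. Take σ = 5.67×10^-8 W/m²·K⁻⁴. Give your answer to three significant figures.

New equilibrium: T₂ = [(1−0.455)·9.870/(4σ)]^(1/4) = 69.79 K.

69.8 K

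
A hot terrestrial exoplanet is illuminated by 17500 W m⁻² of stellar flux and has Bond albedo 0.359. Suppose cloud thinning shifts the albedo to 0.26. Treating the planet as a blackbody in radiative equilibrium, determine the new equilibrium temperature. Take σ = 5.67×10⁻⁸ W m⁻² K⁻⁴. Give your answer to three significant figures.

T₂ = [S(1−α₂)/(4σ)]^(1/4) = [17500·0.74/(4σ)]^(1/4) = 488.8 K.

489 K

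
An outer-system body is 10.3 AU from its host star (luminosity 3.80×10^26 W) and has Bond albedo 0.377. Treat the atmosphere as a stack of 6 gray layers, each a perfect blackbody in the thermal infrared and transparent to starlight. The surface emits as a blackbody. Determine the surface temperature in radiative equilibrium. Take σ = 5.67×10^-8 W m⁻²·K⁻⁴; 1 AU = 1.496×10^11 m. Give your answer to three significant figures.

125 kelvin

d = 10.3 × 1.496×10^11 m = 1.541×10^12 m.
S = L/(4πd²) = 12.74 W m⁻².
The effective emission temperature is T_e = [S(1−α)/(4σ)]^¼ = 76.91 K.
Layer-by-layer balance gives σT_s⁴ = (N+1)σT_e⁴, so T_s = 7^¼·76.91 = 125.1 K.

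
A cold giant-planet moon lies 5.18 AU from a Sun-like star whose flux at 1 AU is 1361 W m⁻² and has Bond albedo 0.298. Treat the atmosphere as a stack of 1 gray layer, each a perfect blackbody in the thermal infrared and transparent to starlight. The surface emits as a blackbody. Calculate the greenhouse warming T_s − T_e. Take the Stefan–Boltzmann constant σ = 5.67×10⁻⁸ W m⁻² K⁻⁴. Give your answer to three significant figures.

21.2 K

Irradiance scales as 1/d², so S = 1361 W m⁻² × (1/5.18)² = 50.72 W m⁻².
OLR = S(1−α)/4 = 8.902 W m⁻²; the top layer radiates at T_e = 111.9 K.
Surface: T_s = (2)^¼·T_e = 133.1 K.
So the greenhouse effect raises the surface by 133.1 − 111.9 = 21.18 K.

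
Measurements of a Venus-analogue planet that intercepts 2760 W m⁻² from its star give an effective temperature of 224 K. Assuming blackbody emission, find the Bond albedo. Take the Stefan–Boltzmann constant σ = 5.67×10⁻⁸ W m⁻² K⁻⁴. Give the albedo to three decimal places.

From σT⁴ = S(1−α)/4 we invert for α: 1−α = 4σT⁴/S.
σT⁴ = 142.7 W m⁻², so 4σT⁴ = 571.0 W m⁻².
Hence α = 1 − 571.0/2760 = 0.7931.

0.793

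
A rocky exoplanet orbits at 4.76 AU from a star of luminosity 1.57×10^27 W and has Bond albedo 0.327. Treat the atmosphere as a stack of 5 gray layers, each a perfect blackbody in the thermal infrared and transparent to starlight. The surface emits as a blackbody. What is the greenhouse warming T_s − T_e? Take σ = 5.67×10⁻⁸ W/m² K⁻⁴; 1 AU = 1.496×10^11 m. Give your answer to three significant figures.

Orbital distance: d = 4.76 AU = 7.121×10^11 m.
S = L/(4πd²) = 246.4 W/m².
Top-of-atmosphere balance: σT_e⁴ = S(1−α)/4 = 41.45 W/m² → T_e = 164.4 K.
Surface: T_s = (6)^¼·T_e = 257.4 K.
Warming: T_s − T_e = 92.92 K.

92.9 kelvin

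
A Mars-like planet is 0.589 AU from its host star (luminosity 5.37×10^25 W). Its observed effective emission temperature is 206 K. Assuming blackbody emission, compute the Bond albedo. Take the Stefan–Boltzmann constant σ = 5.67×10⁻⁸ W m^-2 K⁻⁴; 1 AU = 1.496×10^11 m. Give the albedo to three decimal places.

0.258

Orbital distance: d = 0.589 AU = 8.811×10^10 m.
Flux at the orbit: S = L/(4πd²) = 5.37×10^25/(4π·(8.81×10^10)²) = 550.4 W m^-2.
Rearranging the radiative balance, α = 1 − 4σT⁴/S.
σT⁴ = 102.1 W m^-2, so 4σT⁴ = 408.4 W m^-2.
1−α = 408.4/550.4 = 0.7421, so α = 0.2579.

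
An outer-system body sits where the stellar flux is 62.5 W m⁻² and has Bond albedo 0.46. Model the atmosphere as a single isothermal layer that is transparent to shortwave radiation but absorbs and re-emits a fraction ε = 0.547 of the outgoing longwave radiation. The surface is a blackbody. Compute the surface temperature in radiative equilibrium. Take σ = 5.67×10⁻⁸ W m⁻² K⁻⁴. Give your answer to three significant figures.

At the top of the atmosphere, σT_e⁴ = S(1−α)/4 = 8.438 W m⁻², giving T_e = 110.4 K.
For a single slab of emissivity ε, T_s⁴ = 2T_e⁴/(2−ε); thus T_s = 110.4·(1.376)^(1/4) = 119.6 K.

120 kelvin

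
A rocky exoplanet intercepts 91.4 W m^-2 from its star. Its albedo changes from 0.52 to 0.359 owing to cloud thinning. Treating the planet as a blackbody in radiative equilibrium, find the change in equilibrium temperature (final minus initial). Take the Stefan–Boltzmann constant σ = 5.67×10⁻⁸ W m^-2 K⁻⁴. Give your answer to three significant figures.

8.84 K

Initial: T₁ = [S(1−0.52)/(4σ)]^(1/4) = 117.9 K.
After:  T₂ = [91.40·0.641/(4σ)]^(1/4) = 126.8 K.
Change: 126.8 − 117.9 = 8.844 K.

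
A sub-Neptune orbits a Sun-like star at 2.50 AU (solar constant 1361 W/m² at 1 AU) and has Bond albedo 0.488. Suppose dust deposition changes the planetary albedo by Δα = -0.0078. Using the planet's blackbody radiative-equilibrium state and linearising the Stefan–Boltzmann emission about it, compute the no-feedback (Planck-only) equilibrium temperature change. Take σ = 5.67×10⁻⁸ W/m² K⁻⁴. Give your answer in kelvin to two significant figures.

0.57 K

Irradiance scales as 1/d², so S = 1361 W/m² × (1/2.50)² = 217.8 W/m².
Reference equilibrium: T_e = [S(1−α)/(4σ)]^(1/4) = 148.9 K.
ΔF = −(S/4)Δα = −(217.8/4)×(-0.0078) = 0.4246 W/m².
The Planck feedback parameter is 4σT_e³ = 0.7488 W/m²/K.
Hence the no-feedback warming is ΔF/(4σT_e³) = 0.567 K.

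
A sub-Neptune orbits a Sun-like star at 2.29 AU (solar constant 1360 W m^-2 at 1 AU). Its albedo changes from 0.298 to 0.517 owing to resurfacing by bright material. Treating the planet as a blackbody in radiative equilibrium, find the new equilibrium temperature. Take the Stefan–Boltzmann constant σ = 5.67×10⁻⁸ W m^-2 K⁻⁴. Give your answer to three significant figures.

153 K

By the inverse-square law, S = 1360/2.29² = 259.3 W m^-2.
T₂ = [S(1−α₂)/(4σ)]^(1/4) = [259.3·0.483/(4σ)]^(1/4) = 153.3 K.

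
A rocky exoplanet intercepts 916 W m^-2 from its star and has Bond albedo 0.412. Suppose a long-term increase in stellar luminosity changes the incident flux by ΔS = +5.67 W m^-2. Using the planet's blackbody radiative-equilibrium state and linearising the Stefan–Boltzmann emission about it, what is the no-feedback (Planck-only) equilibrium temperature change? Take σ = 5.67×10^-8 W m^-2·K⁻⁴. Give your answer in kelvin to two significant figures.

Unperturbed T_e = [916.0·(1−0.412)/(4σ)]^¼ = 220.8 K.
Only a fraction (1−α) is absorbed and it's spread over 4πR², so ΔF = (1−α)ΔS/4 = 0.8335 W m^-2.
Linearising σT⁴ gives d(σT⁴)/dT = 4σT_e³ = 2.440 W m^-2 per K.
Hence the no-feedback warming is ΔF/(4σT_e³) = 0.342 K.

0.34 K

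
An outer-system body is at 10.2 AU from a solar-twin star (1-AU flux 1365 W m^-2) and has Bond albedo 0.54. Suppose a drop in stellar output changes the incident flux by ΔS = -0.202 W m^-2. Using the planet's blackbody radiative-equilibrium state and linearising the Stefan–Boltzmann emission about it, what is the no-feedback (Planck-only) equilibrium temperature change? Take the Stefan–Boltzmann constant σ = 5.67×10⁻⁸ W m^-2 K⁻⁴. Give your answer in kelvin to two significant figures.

Irradiance scales as 1/d², so S = 1365 W m^-2 × (1/10.2)² = 13.12 W m^-2.
Unperturbed T_e = [13.12·(1−0.54)/(4σ)]^¼ = 71.82 K.
ΔF = Δ[S(1−α)]/4 = (1−0.54)·-0.202/4 = -0.02323 W m^-2.
Linearising σT⁴ gives d(σT⁴)/dT = 4σT_e³ = 0.08403 W m^-2 per K.
ΔT₀ = ΔF/λ_P = -0.02323/0.08403 = -0.276 K.

-0.28 K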